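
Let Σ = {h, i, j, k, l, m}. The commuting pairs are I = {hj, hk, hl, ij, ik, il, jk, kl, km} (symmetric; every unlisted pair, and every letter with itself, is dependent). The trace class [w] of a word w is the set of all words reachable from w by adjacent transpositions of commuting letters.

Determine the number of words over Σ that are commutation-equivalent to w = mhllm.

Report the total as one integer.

piece 0:m — minimal
piece 1:h rests on {0:m}
piece 2:l rests on {0:m}
piece 3:l rests on {2:l}
piece 4:m rests on {1:h, 3:l}
minimal pieces: {0:m}
ways to finish when only these pieces remain (= sum over removing one remaining piece with nothing left below it):
  1 left: {4}→1
  2 left: {1,4}→1  {3,4}→1
  3 left: {1,3,4}→2  {2,3,4}→1
  placing 0:m first → 3 extensions

3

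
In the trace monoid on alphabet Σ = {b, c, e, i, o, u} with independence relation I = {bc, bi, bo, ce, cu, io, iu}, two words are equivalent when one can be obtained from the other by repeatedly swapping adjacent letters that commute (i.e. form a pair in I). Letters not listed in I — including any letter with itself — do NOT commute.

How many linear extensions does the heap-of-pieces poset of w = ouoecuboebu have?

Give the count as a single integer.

drop 0:o onto floor
drop 1:u onto {0:o}
drop 2:o onto {1:u}
drop 3:e onto {2:o}
drop 4:c onto {2:o}
drop 5:u onto {3:e}
drop 6:b onto {5:u}
drop 7:o onto {4:c, 5:u}
drop 8:e onto {6:b, 7:o}
drop 9:b onto {8:e}
drop 10:u onto {9:b}
ground layer = {0:o}
drop-orders for the pieces not yet dropped (sum over which currently-grounded one goes next):
  1 to go: {10} 1
  2 to go: {9,10} 1
  3 to go: {8,9,10} 1
  4 to go: {6,8,9,10} 1  {7,8,9,10} 1
  5 to go: {4,7,8,9,10} 1  {6,7,8,9,10} 2
  6 to go: {4,6,7,8,9,10} 3  {5,6,7,8,9,10} 2
  7 to go: {3,5,6,7,8,9,10} 2  {4,5,6,7,8,9,10} 5
  8 to go: {3,4,5,6,7,8,9,10} 7
  9 to go: {2,3,4,5,6,7,8,9,10} 7
  if 0:o drops first: 7 orders

7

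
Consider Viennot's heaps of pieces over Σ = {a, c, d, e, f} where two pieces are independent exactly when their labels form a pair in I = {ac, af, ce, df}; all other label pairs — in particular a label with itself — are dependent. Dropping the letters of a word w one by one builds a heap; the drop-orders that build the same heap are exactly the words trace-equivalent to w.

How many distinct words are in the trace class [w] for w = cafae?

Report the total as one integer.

6

piece 0:c — minimal
piece 1:a — minimal
piece 2:f rests on {0:c}
piece 3:a rests on {1:a}
piece 4:e rests on {2:f, 3:a}
minimal pieces: {0:c, 1:a}
ways to finish when only these pieces remain (= sum over removing one remaining piece with nothing left below it):
  1 left: {4}→1
  2 left: {2,4}→1  {3,4}→1
  3 left: {0,2,4}→1  {1,3,4}→1  {2,3,4}→2
  placing 0:c first → 3 extensions
  placing 1:a first → 3 extensions
total linear extensions = 6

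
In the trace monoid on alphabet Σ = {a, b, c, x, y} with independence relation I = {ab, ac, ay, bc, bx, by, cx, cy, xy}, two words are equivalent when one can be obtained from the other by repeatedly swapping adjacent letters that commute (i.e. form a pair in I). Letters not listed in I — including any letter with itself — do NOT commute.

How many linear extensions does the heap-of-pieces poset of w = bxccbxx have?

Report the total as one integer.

drop 0:b onto floor
drop 1:x onto floor
drop 2:c onto floor
drop 3:c onto {2:c}
drop 4:b onto {0:b}
drop 5:x onto {1:x}
drop 6:x onto {5:x}
ground layer = {0:b, 1:x, 2:c}
drop-orders for the pieces not yet dropped (sum over which currently-grounded one goes next):
  1 to go: {3} 1  {4} 1  {6} 1
  2 to go: {0,4} 1  {2,3} 1  {3,4} 2  {3,6} 2  {4,6} 2  {5,6} 1
  3 to go: {0,3,4} 3  {0,4,6} 3  {1,5,6} 1  {2,3,4} 3  {2,3,6} 3  {3,4,6} 6  {3,5,6} 3  {4,5,6} 3
  4 to go: {0,2,3,4} 6  {0,3,4,6} 12  {0,4,5,6} 6  {1,3,5,6} 4  {1,4,5,6} 4  {2,3,4,6} 12  {2,3,5,6} 6  {3,4,5,6} 12
  5 to go: {0,1,4,5,6} 10  {0,2,3,4,6} 30  {0,3,4,5,6} 30  {1,2,3,5,6} 10  {1,3,4,5,6} 20  {2,3,4,5,6} 30
  if 0:b drops first: 60 orders
  if 1:x drops first: 90 orders
  if 2:c drops first: 60 orders
heap linearizations: 210

210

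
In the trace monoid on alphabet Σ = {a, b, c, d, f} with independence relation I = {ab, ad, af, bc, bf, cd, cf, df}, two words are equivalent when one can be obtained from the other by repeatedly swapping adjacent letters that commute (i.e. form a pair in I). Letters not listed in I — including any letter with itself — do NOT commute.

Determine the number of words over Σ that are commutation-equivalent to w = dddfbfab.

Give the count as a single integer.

168

drop 0:d onto floor
drop 1:d onto {0:d}
drop 2:d onto {1:d}
drop 3:f onto floor
drop 4:b onto {2:d}
drop 5:f onto {3:f}
drop 6:a onto floor
drop 7:b onto {4:b}
ground layer = {0:d, 3:f, 6:a}
drop-orders for the pieces not yet dropped (sum over which currently-grounded one goes next):
  1 to go: {5} 1  {6} 1  {7} 1
  2 to go: {3,5} 1  {4,7} 1  {5,6} 2  {5,7} 2  {6,7} 2
  3 to go: {2,4,7} 1  {3,5,6} 3  {3,5,7} 3  {4,5,7} 3  {4,6,7} 3  {5,6,7} 6
  4 to go: {1,2,4,7} 1  {2,4,5,7} 4  {2,4,6,7} 4  {3,4,5,7} 6  {3,5,6,7} 12  {4,5,6,7} 12
  5 to go: {0,1,2,4,7} 1  {1,2,4,5,7} 5  {1,2,4,6,7} 5  {2,3,4,5,7} 10  {2,4,5,6,7} 20  {3,4,5,6,7} 30
  6 to go: {0,1,2,4,5,7} 6  {0,1,2,4,6,7} 6  {1,2,3,4,5,7} 15  {1,2,4,5,6,7} 30  {2,3,4,5,6,7} 60
  if 0:d drops first: 105 orders
  if 3:f drops first: 42 orders
  if 6:a drops first: 21 orders
heap linearizations: 168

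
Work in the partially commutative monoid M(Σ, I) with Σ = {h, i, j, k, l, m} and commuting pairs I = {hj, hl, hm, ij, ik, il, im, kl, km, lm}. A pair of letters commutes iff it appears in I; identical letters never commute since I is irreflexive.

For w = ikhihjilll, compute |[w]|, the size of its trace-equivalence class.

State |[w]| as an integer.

196

#0=i has no predecessor
#1=k has no predecessor
#2=h depends on [0:i, 1:k]
#3=i depends on [2:h]
#4=h depends on [3:i]
#5=j depends on [1:k]
#6=i depends on [4:h]
#7=l depends on [5:j]
#8=l depends on [7:l]
#9=l depends on [8:l]
sources: [0:i, 1:k]
N(rest) = Σ N(rest − s) over sources s of rest; N(one piece) = 1:
  size 1 → [6]=1  [9]=1
  size 2 → [4,6]=1  [6,9]=2  [8,9]=1
  size 3 → [3,4,6]=1  [4,6,9]=3  [6,8,9]=3  [7,8,9]=1
  size 4 → [2,3,4,6]=1  [3,4,6,9]=4  [4,6,8,9]=6  [5,7,8,9]=1  [6,7,8,9]=4
  size 5 → [0,2,3,4,6]=1  [2,3,4,6,9]=5  [3,4,6,8,9]=10  [4,6,7,8,9]=10  [5,6,7,8,9]=5
  size 6 → [0,2,3,4,6,9]=6  [2,3,4,6,8,9]=15  [3,4,6,7,8,9]=20  [4,5,6,7,8,9]=15
  size 7 → [0,2,3,4,6,8,9]=21  [2,3,4,6,7,8,9]=35  [3,4,5,6,7,8,9]=35
  size 8 → [0,2,3,4,6,7,8,9]=56  [2,3,4,5,6,7,8,9]=70
  first=0(i) contributes 70
  first=1(k) contributes 126
|[w]| = 196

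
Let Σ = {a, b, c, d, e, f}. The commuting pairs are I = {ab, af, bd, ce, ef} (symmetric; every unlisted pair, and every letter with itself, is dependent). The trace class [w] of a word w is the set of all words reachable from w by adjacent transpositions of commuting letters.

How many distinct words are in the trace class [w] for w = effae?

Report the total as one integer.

10

drop 0:e onto floor
drop 1:f onto floor
drop 2:f onto {1:f}
drop 3:a onto {0:e}
drop 4:e onto {3:a}
ground layer = {0:e, 1:f}
drop-orders for the pieces not yet dropped (sum over which currently-grounded one goes next):
  1 to go: {2} 1  {4} 1
  2 to go: {1,2} 1  {2,4} 2  {3,4} 1
  3 to go: {0,3,4} 1  {1,2,4} 3  {2,3,4} 3
  if 0:e drops first: 6 orders
  if 1:f drops first: 4 orders
heap linearizations: 10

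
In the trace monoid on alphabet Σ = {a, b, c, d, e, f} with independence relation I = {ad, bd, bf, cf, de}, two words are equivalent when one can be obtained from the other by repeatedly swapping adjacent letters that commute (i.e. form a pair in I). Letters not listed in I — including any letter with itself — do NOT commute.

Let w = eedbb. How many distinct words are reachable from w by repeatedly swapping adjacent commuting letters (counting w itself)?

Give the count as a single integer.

5

0(e) covers ∅
1(e) covers 0:e
2(d) covers ∅
3(b) covers 1:e
4(b) covers 3:b
floor of heap: 0:e, 2:d
completions by unplaced set U, small U first (add the entries for U minus each lowest piece of U):
  |U|=1: {2}:1  {4}:1
  |U|=2: {2,4}:2  {3,4}:1
  |U|=3: {1,3,4}:1  {2,3,4}:3
  start at 0(e): 4
  start at 2(d): 1
sum over floor = 5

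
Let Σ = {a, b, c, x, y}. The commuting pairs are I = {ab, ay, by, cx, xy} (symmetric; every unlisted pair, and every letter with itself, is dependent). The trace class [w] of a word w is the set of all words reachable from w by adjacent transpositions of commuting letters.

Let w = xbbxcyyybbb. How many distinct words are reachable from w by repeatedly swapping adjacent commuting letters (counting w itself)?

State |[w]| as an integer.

#0=x has no predecessor
#1=b depends on [0:x]
#2=b depends on [1:b]
#3=x depends on [2:b]
#4=c depends on [2:b]
#5=y depends on [4:c]
#6=y depends on [5:y]
#7=y depends on [6:y]
#8=b depends on [3:x, 4:c]
#9=b depends on [8:b]
#10=b depends on [9:b]
sources: [0:x]
N(rest) = Σ N(rest − s) over sources s of rest; N(one piece) = 1:
  size 1 → [7]=1  [10]=1
  size 2 → [6,7]=1  [7,10]=2  [9,10]=1
  size 3 → [5,6,7]=1  [6,7,10]=3  [7,9,10]=3  [8,9,10]=1
  size 4 → [3,8,9,10]=1  [5,6,7,10]=4  [6,7,9,10]=6  [7,8,9,10]=4
  size 5 → [3,7,8,9,10]=5  [5,6,7,9,10]=10  [6,7,8,9,10]=10
  size 6 → [3,6,7,8,9,10]=15  [5,6,7,8,9,10]=20
  size 7 → [3,5,6,7,8,9,10]=35  [4,5,6,7,8,9,10]=20
  size 8 → [3,4,5,6,7,8,9,10]=55
  size 9 → [2,3,4,5,6,7,8,9,10]=55
  first=0(x) contributes 55

55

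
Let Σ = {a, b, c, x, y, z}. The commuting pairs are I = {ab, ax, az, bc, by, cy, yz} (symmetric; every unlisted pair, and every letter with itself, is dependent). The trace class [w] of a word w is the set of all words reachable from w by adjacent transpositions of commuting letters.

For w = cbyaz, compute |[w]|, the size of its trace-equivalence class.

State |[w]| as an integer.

16

0(c) covers ∅
1(b) covers ∅
2(y) covers ∅
3(a) covers 0:c, 2:y
4(z) covers 0:c, 1:b
floor of heap: 0:c, 1:b, 2:y
completions by unplaced set U, small U first (add the entries for U minus each lowest piece of U):
  |U|=1: {3}:1  {4}:1
  |U|=2: {1,4}:1  {2,3}:1  {3,4}:2
  |U|=3: {0,3,4}:2  {1,3,4}:3  {2,3,4}:3
  start at 0(c): 6
  start at 1(b): 5
  start at 2(y): 5
sum over floor = 16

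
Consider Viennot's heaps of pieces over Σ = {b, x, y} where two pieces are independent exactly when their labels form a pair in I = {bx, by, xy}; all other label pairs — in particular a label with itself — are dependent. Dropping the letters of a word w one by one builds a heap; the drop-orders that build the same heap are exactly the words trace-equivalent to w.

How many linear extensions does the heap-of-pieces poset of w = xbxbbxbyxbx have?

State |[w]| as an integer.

0(x) covers ∅
1(b) covers ∅
2(x) covers 0:x
3(b) covers 1:b
4(b) covers 3:b
5(x) covers 2:x
6(b) covers 4:b
7(y) covers ∅
8(x) covers 5:x
9(b) covers 6:b
10(x) covers 8:x
floor of heap: 0:x, 1:b, 7:y
completions by unplaced set U, small U first (add the entries for U minus each lowest piece of U):
  |U|=1: {7}:1  {9}:1  {10}:1
  |U|=2: {6,9}:1  {7,9}:2  {7,10}:2  {8,10}:1  {9,10}:2
  |U|=3: {4,6,9}:1  {5,8,10}:1  {6,7,9}:3  {6,9,10}:3  {7,8,10}:3  {7,9,10}:6  {8,9,10}:3
  |U|=4: {2,5,8,10}:1  {3,4,6,9}:1  {4,6,7,9}:4  {4,6,9,10}:4  {5,7,8,10}:4  {5,8,9,10}:4  {6,7,9,10}:12  {6,8,9,10}:6  {7,8,9,10}:12
  |U|=5: {0,2,5,8,10}:1  {1,3,4,6,9}:1  {2,5,7,8,10}:5  {2,5,8,9,10}:5  {3,4,6,7,9}:5  {3,4,6,9,10}:5  {4,6,7,9,10}:20  {4,6,8,9,10}:10  {5,6,8,9,10}:10  {5,7,8,9,10}:20  {6,7,8,9,10}:30
  |U|=6: {0,2,5,7,8,10}:6  {0,2,5,8,9,10}:6  {1,3,4,6,7,9}:6  {1,3,4,6,9,10}:6  {2,5,6,8,9,10}:15  {2,5,7,8,9,10}:30  {3,4,6,7,9,10}:30  {3,4,6,8,9,10}:15  {4,5,6,8,9,10}:20  {4,6,7,8,9,10}:60  {5,6,7,8,9,10}:60
  |U|=7: {0,2,5,6,8,9,10}:21  {0,2,5,7,8,9,10}:42  {1,3,4,6,7,9,10}:42  {1,3,4,6,8,9,10}:21  {2,4,5,6,8,9,10}:35  {2,5,6,7,8,9,10}:105  {3,4,5,6,8,9,10}:35  {3,4,6,7,8,9,10}:105  {4,5,6,7,8,9,10}:140
  |U|=8: {0,2,4,5,6,8,9,10}:56  {0,2,5,6,7,8,9,10}:168  {1,3,4,5,6,8,9,10}:56  {1,3,4,6,7,8,9,10}:168  {2,3,4,5,6,8,9,10}:70  {2,4,5,6,7,8,9,10}:280  {3,4,5,6,7,8,9,10}:280
  |U|=9: {0,2,3,4,5,6,8,9,10}:126  {0,2,4,5,6,7,8,9,10}:504  {1,2,3,4,5,6,8,9,10}:126  {1,3,4,5,6,7,8,9,10}:504  {2,3,4,5,6,7,8,9,10}:630
  start at 0(x): 1260
  start at 1(b): 1260
  start at 7(y): 252
sum over floor = 2772

2772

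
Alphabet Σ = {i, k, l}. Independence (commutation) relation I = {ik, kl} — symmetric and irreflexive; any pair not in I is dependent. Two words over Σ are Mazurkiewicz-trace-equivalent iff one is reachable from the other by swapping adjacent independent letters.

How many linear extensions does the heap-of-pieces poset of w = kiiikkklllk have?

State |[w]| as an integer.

#0=k has no predecessor
#1=i has no predecessor
#2=i depends on [1:i]
#3=i depends on [2:i]
#4=k depends on [0:k]
#5=k depends on [4:k]
#6=k depends on [5:k]
#7=l depends on [3:i]
#8=l depends on [7:l]
#9=l depends on [8:l]
#10=k depends on [6:k]
sources: [0:k, 1:i]
N(rest) = Σ N(rest − s) over sources s of rest; N(one piece) = 1:
  size 1 → [9]=1  [10]=1
  size 2 → [6,10]=1  [8,9]=1  [9,10]=2
  size 3 → [5,6,10]=1  [6,9,10]=3  [7,8,9]=1  [8,9,10]=3
  size 4 → [3,7,8,9]=1  [4,5,6,10]=1  [5,6,9,10]=4  [6,8,9,10]=6  [7,8,9,10]=4
  size 5 → [0,4,5,6,10]=1  [2,3,7,8,9]=1  [3,7,8,9,10]=5  [4,5,6,9,10]=5  [5,6,8,9,10]=10  [6,7,8,9,10]=10
  size 6 → [0,4,5,6,9,10]=6  [1,2,3,7,8,9]=1  [2,3,7,8,9,10]=6  [3,6,7,8,9,10]=15  [4,5,6,8,9,10]=15  [5,6,7,8,9,10]=20
  size 7 → [0,4,5,6,8,9,10]=21  [1,2,3,7,8,9,10]=7  [2,3,6,7,8,9,10]=21  [3,5,6,7,8,9,10]=35  [4,5,6,7,8,9,10]=35
  size 8 → [0,4,5,6,7,8,9,10]=56  [1,2,3,6,7,8,9,10]=28  [2,3,5,6,7,8,9,10]=56  [3,4,5,6,7,8,9,10]=70
  size 9 → [0,3,4,5,6,7,8,9,10]=126  [1,2,3,5,6,7,8,9,10]=84  [2,3,4,5,6,7,8,9,10]=126
  first=0(k) contributes 210
  first=1(i) contributes 252
|[w]| = 462

462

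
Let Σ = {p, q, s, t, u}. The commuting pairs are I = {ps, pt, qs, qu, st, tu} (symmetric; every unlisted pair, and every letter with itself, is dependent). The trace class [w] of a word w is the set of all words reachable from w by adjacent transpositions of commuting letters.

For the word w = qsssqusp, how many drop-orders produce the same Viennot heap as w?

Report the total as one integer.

#0=q has no predecessor
#1=s has no predecessor
#2=s depends on [1:s]
#3=s depends on [2:s]
#4=q depends on [0:q]
#5=u depends on [3:s]
#6=s depends on [5:u]
#7=p depends on [4:q, 5:u]
sources: [0:q, 1:s]
N(rest) = Σ N(rest − s) over sources s of rest; N(one piece) = 1:
  size 1 → [6]=1  [7]=1
  size 2 → [4,7]=1  [6,7]=2
  size 3 → [0,4,7]=1  [4,6,7]=3  [5,6,7]=2
  size 4 → [0,4,6,7]=4  [3,5,6,7]=2  [4,5,6,7]=5
  size 5 → [0,4,5,6,7]=9  [2,3,5,6,7]=2  [3,4,5,6,7]=7
  size 6 → [0,3,4,5,6,7]=16  [1,2,3,5,6,7]=2  [2,3,4,5,6,7]=9
  first=0(q) contributes 11
  first=1(s) contributes 25
|[w]| = 36

36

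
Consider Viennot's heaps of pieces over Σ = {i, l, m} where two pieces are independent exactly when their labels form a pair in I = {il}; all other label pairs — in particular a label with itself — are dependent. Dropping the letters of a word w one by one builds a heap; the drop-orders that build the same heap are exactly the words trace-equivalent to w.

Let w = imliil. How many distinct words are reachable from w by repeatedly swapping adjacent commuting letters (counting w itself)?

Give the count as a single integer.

6

piece 0:i — minimal
piece 1:m rests on {0:i}
piece 2:l rests on {1:m}
piece 3:i rests on {1:m}
piece 4:i rests on {3:i}
piece 5:l rests on {2:l}
minimal pieces: {0:i}
ways to finish when only these pieces remain (= sum over removing one remaining piece with nothing left below it):
  1 left: {4}→1  {5}→1
  2 left: {2,5}→1  {3,4}→1  {4,5}→2
  3 left: {2,4,5}→3  {3,4,5}→3
  4 left: {2,3,4,5}→6
  placing 0:i first → 6 extensions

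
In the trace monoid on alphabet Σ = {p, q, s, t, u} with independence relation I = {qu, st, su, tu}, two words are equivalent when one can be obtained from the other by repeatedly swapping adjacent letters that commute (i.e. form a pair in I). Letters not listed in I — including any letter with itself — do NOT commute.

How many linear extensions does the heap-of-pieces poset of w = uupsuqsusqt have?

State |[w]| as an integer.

28

piece 0:u — minimal
piece 1:u rests on {0:u}
piece 2:p rests on {1:u}
piece 3:s rests on {2:p}
piece 4:u rests on {2:p}
piece 5:q rests on {3:s}
piece 6:s rests on {5:q}
piece 7:u rests on {4:u}
piece 8:s rests on {6:s}
piece 9:q rests on {8:s}
piece 10:t rests on {9:q}
minimal pieces: {0:u}
ways to finish when only these pieces remain (= sum over removing one remaining piece with nothing left below it):
  1 left: {7}→1  {10}→1
  2 left: {4,7}→1  {7,10}→2  {9,10}→1
  3 left: {4,7,10}→3  {7,9,10}→3  {8,9,10}→1
  4 left: {4,7,9,10}→6  {6,8,9,10}→1  {7,8,9,10}→4
  5 left: {4,7,8,9,10}→10  {5,6,8,9,10}→1  {6,7,8,9,10}→5
  6 left: {3,5,6,8,9,10}→1  {4,6,7,8,9,10}→15  {5,6,7,8,9,10}→6
  7 left: {3,5,6,7,8,9,10}→7  {4,5,6,7,8,9,10}→21
  8 left: {3,4,5,6,7,8,9,10}→28
  9 left: {2,3,4,5,6,7,8,9,10}→28
  placing 0:u first → 28 extensions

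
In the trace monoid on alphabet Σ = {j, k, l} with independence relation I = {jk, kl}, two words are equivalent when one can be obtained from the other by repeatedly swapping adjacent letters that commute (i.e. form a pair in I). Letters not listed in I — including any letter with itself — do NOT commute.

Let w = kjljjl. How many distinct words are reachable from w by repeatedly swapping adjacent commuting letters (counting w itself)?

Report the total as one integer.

#0=k has no predecessor
#1=j has no predecessor
#2=l depends on [1:j]
#3=j depends on [2:l]
#4=j depends on [3:j]
#5=l depends on [4:j]
sources: [0:k, 1:j]
N(rest) = Σ N(rest − s) over sources s of rest; N(one piece) = 1:
  size 1 → [0]=1  [5]=1
  size 2 → [0,5]=2  [4,5]=1
  size 3 → [0,4,5]=3  [3,4,5]=1
  size 4 → [0,3,4,5]=4  [2,3,4,5]=1
  first=0(k) contributes 1
  first=1(j) contributes 5
|[w]| = 6

6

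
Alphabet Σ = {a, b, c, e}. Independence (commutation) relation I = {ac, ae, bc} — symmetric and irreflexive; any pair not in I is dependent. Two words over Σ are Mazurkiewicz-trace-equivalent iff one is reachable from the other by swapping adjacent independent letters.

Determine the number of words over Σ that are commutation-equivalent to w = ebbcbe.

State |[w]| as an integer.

4

piece 0:e — minimal
piece 1:b rests on {0:e}
piece 2:b rests on {1:b}
piece 3:c rests on {0:e}
piece 4:b rests on {2:b}
piece 5:e rests on {3:c, 4:b}
minimal pieces: {0:e}
ways to finish when only these pieces remain (= sum over removing one remaining piece with nothing left below it):
  1 left: {5}→1
  2 left: {3,5}→1  {4,5}→1
  3 left: {2,4,5}→1  {3,4,5}→2
  4 left: {1,2,4,5}→1  {2,3,4,5}→3
  placing 0:e first → 4 extensions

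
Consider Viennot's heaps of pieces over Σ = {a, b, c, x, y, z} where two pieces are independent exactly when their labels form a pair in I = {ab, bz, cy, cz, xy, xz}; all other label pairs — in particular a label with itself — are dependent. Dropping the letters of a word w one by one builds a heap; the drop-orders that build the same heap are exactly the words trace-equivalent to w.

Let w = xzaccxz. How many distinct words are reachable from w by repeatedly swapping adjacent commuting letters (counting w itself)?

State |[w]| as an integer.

8

drop 0:x onto floor
drop 1:z onto floor
drop 2:a onto {0:x, 1:z}
drop 3:c onto {2:a}
drop 4:c onto {3:c}
drop 5:x onto {4:c}
drop 6:z onto {2:a}
ground layer = {0:x, 1:z}
drop-orders for the pieces not yet dropped (sum over which currently-grounded one goes next):
  1 to go: {5} 1  {6} 1
  2 to go: {4,5} 1  {5,6} 2
  3 to go: {3,4,5} 1  {4,5,6} 3
  4 to go: {3,4,5,6} 4
  5 to go: {2,3,4,5,6} 4
  if 0:x drops first: 4 orders
  if 1:z drops first: 4 orders
heap linearizations: 8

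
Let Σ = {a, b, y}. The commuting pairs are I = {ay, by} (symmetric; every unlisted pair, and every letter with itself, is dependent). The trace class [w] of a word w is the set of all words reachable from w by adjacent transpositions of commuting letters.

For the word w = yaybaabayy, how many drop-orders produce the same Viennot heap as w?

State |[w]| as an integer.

210

drop 0:y onto floor
drop 1:a onto floor
drop 2:y onto {0:y}
drop 3:b onto {1:a}
drop 4:a onto {3:b}
drop 5:a onto {4:a}
drop 6:b onto {5:a}
drop 7:a onto {6:b}
drop 8:y onto {2:y}
drop 9:y onto {8:y}
ground layer = {0:y, 1:a}
drop-orders for the pieces not yet dropped (sum over which currently-grounded one goes next):
  1 to go: {7} 1  {9} 1
  2 to go: {6,7} 1  {7,9} 2  {8,9} 1
  3 to go: {2,8,9} 1  {5,6,7} 1  {6,7,9} 3  {7,8,9} 3
  4 to go: {0,2,8,9} 1  {2,7,8,9} 4  {4,5,6,7} 1  {5,6,7,9} 4  {6,7,8,9} 6
  5 to go: {0,2,7,8,9} 5  {2,6,7,8,9} 10  {3,4,5,6,7} 1  {4,5,6,7,9} 5  {5,6,7,8,9} 10
  6 to go: {0,2,6,7,8,9} 15  {1,3,4,5,6,7} 1  {2,5,6,7,8,9} 20  {3,4,5,6,7,9} 6  {4,5,6,7,8,9} 15
  7 to go: {0,2,5,6,7,8,9} 35  {1,3,4,5,6,7,9} 7  {2,4,5,6,7,8,9} 35  {3,4,5,6,7,8,9} 21
  8 to go: {0,2,4,5,6,7,8,9} 70  {1,3,4,5,6,7,8,9} 28  {2,3,4,5,6,7,8,9} 56
  if 0:y drops first: 84 orders
  if 1:a drops first: 126 orders
heap linearizations: 210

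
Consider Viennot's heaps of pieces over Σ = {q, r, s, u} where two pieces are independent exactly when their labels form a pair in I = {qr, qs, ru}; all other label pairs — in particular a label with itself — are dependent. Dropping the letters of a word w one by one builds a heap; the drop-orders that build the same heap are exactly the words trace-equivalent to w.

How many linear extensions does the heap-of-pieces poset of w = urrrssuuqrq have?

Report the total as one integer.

20

#0=u has no predecessor
#1=r has no predecessor
#2=r depends on [1:r]
#3=r depends on [2:r]
#4=s depends on [0:u, 3:r]
#5=s depends on [4:s]
#6=u depends on [5:s]
#7=u depends on [6:u]
#8=q depends on [7:u]
#9=r depends on [5:s]
#10=q depends on [8:q]
sources: [0:u, 1:r]
N(rest) = Σ N(rest − s) over sources s of rest; N(one piece) = 1:
  size 1 → [9]=1  [10]=1
  size 2 → [8,10]=1  [9,10]=2
  size 3 → [7,8,10]=1  [8,9,10]=3
  size 4 → [6,7,8,10]=1  [7,8,9,10]=4
  size 5 → [6,7,8,9,10]=5
  size 6 → [5,6,7,8,9,10]=5
  size 7 → [4,5,6,7,8,9,10]=5
  size 8 → [0,4,5,6,7,8,9,10]=5  [3,4,5,6,7,8,9,10]=5
  size 9 → [0,3,4,5,6,7,8,9,10]=10  [2,3,4,5,6,7,8,9,10]=5
  first=0(u) contributes 5
  first=1(r) contributes 15
|[w]| = 20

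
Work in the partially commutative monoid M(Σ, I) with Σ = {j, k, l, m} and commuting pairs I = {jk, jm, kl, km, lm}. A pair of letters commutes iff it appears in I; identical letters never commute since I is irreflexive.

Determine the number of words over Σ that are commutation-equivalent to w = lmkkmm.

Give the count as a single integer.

60

0(l) covers ∅
1(m) covers ∅
2(k) covers ∅
3(k) covers 2:k
4(m) covers 1:m
5(m) covers 4:m
floor of heap: 0:l, 1:m, 2:k
completions by unplaced set U, small U first (add the entries for U minus each lowest piece of U):
  |U|=1: {0}:1  {3}:1  {5}:1
  |U|=2: {0,3}:2  {0,5}:2  {2,3}:1  {3,5}:2  {4,5}:1
  |U|=3: {0,2,3}:3  {0,3,5}:6  {0,4,5}:3  {1,4,5}:1  {2,3,5}:3  {3,4,5}:3
  |U|=4: {0,1,4,5}:4  {0,2,3,5}:12  {0,3,4,5}:12  {1,3,4,5}:4  {2,3,4,5}:6
  start at 0(l): 10
  start at 1(m): 30
  start at 2(k): 20
sum over floor = 60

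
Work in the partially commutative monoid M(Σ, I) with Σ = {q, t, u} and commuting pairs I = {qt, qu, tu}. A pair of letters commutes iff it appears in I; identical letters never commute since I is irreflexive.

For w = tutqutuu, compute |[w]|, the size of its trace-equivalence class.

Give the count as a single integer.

0(t) covers ∅
1(u) covers ∅
2(t) covers 0:t
3(q) covers ∅
4(u) covers 1:u
5(t) covers 2:t
6(u) covers 4:u
7(u) covers 6:u
floor of heap: 0:t, 1:u, 3:q
completions by unplaced set U, small U first (add the entries for U minus each lowest piece of U):
  |U|=1: {3}:1  {5}:1  {7}:1
  |U|=2: {2,5}:1  {3,5}:2  {3,7}:2  {5,7}:2  {6,7}:1
  |U|=3: {0,2,5}:1  {2,3,5}:3  {2,5,7}:3  {3,5,7}:6  {3,6,7}:3  {4,6,7}:1  {5,6,7}:3
  |U|=4: {0,2,3,5}:4  {0,2,5,7}:4  {1,4,6,7}:1  {2,3,5,7}:12  {2,5,6,7}:6  {3,4,6,7}:4  {3,5,6,7}:12  {4,5,6,7}:4
  |U|=5: {0,2,3,5,7}:20  {0,2,5,6,7}:10  {1,3,4,6,7}:5  {1,4,5,6,7}:5  {2,3,5,6,7}:30  {2,4,5,6,7}:10  {3,4,5,6,7}:20
  |U|=6: {0,2,3,5,6,7}:60  {0,2,4,5,6,7}:20  {1,2,4,5,6,7}:15  {1,3,4,5,6,7}:30  {2,3,4,5,6,7}:60
  start at 0(t): 105
  start at 1(u): 140
  start at 3(q): 35
sum over floor = 280

280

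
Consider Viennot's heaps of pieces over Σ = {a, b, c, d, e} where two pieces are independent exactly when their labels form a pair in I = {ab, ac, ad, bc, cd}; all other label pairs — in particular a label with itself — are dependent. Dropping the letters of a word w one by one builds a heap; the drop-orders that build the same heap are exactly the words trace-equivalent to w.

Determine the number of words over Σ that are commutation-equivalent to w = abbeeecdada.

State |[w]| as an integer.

90

0(a) covers ∅
1(b) covers ∅
2(b) covers 1:b
3(e) covers 0:a, 2:b
4(e) covers 3:e
5(e) covers 4:e
6(c) covers 5:e
7(d) covers 5:e
8(a) covers 5:e
9(d) covers 7:d
10(a) covers 8:a
floor of heap: 0:a, 1:b
completions by unplaced set U, small U first (add the entries for U minus each lowest piece of U):
  |U|=1: {6}:1  {9}:1  {10}:1
  |U|=2: {6,9}:2  {6,10}:2  {7,9}:1  {8,10}:1  {9,10}:2
  |U|=3: {6,7,9}:3  {6,8,10}:3  {6,9,10}:6  {7,9,10}:3  {8,9,10}:3
  |U|=4: {6,7,9,10}:12  {6,8,9,10}:12  {7,8,9,10}:6
  |U|=5: {6,7,8,9,10}:30
  |U|=6: {5,6,7,8,9,10}:30
  |U|=7: {4,5,6,7,8,9,10}:30
  |U|=8: {3,4,5,6,7,8,9,10}:30
  |U|=9: {0,3,4,5,6,7,8,9,10}:30  {2,3,4,5,6,7,8,9,10}:30
  start at 0(a): 30
  start at 1(b): 60
sum over floor = 90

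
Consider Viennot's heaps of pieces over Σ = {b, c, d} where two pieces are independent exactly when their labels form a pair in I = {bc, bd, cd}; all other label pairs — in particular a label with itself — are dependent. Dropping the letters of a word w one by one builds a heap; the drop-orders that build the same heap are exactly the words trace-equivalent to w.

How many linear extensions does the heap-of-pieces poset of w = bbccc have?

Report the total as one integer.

10

piece 0:b — minimal
piece 1:b rests on {0:b}
piece 2:c — minimal
piece 3:c rests on {2:c}
piece 4:c rests on {3:c}
minimal pieces: {0:b, 2:c}
ways to finish when only these pieces remain (= sum over removing one remaining piece with nothing left below it):
  1 left: {1}→1  {4}→1
  2 left: {0,1}→1  {1,4}→2  {3,4}→1
  3 left: {0,1,4}→3  {1,3,4}→3  {2,3,4}→1
  placing 0:b first → 4 extensions
  placing 2:c first → 6 extensions
total linear extensions = 10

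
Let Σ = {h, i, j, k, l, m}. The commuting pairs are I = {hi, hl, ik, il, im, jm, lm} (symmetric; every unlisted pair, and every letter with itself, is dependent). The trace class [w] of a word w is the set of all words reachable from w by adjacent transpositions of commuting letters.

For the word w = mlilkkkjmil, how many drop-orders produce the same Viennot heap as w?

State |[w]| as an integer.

174

drop 0:m onto floor
drop 1:l onto floor
drop 2:i onto floor
drop 3:l onto {1:l}
drop 4:k onto {0:m, 3:l}
drop 5:k onto {4:k}
drop 6:k onto {5:k}
drop 7:j onto {2:i, 6:k}
drop 8:m onto {6:k}
drop 9:i onto {7:j}
drop 10:l onto {7:j}
ground layer = {0:m, 1:l, 2:i}
drop-orders for the pieces not yet dropped (sum over which currently-grounded one goes next):
  1 to go: {8} 1  {9} 1  {10} 1
  2 to go: {8,9} 2  {8,10} 2  {9,10} 2
  3 to go: {7,9,10} 2  {8,9,10} 6
  4 to go: {2,7,9,10} 2  {7,8,9,10} 8
  5 to go: {2,7,8,9,10} 10  {6,7,8,9,10} 8
  6 to go: {2,6,7,8,9,10} 18  {5,6,7,8,9,10} 8
  7 to go: {2,5,6,7,8,9,10} 26  {4,5,6,7,8,9,10} 8
  8 to go: {0,4,5,6,7,8,9,10} 8  {2,4,5,6,7,8,9,10} 34  {3,4,5,6,7,8,9,10} 8
  9 to go: {0,2,4,5,6,7,8,9,10} 42  {0,3,4,5,6,7,8,9,10} 16  {1,3,4,5,6,7,8,9,10} 8  {2,3,4,5,6,7,8,9,10} 42
  if 0:m drops first: 50 orders
  if 1:l drops first: 100 orders
  if 2:i drops first: 24 orders
heap linearizations: 174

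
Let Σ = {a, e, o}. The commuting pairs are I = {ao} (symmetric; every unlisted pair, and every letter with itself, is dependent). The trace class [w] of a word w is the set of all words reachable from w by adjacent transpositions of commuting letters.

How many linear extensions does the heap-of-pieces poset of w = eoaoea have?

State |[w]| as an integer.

piece 0:e — minimal
piece 1:o rests on {0:e}
piece 2:a rests on {0:e}
piece 3:o rests on {1:o}
piece 4:e rests on {2:a, 3:o}
piece 5:a rests on {4:e}
minimal pieces: {0:e}
ways to finish when only these pieces remain (= sum over removing one remaining piece with nothing left below it):
  1 left: {5}→1
  2 left: {4,5}→1
  3 left: {2,4,5}→1  {3,4,5}→1
  4 left: {1,3,4,5}→1  {2,3,4,5}→2
  placing 0:e first → 3 extensions

3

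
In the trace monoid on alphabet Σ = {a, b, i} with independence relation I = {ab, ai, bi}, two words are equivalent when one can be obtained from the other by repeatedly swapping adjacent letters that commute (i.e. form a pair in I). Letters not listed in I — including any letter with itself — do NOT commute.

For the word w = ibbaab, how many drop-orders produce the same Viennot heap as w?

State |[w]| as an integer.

#0=i has no predecessor
#1=b has no predecessor
#2=b depends on [1:b]
#3=a has no predecessor
#4=a depends on [3:a]
#5=b depends on [2:b]
sources: [0:i, 1:b, 3:a]
N(rest) = Σ N(rest − s) over sources s of rest; N(one piece) = 1:
  size 1 → [0]=1  [4]=1  [5]=1
  size 2 → [0,4]=2  [0,5]=2  [2,5]=1  [3,4]=1  [4,5]=2
  size 3 → [0,2,5]=3  [0,3,4]=3  [0,4,5]=6  [1,2,5]=1  [2,4,5]=3  [3,4,5]=3
  size 4 → [0,1,2,5]=4  [0,2,4,5]=12  [0,3,4,5]=12  [1,2,4,5]=4  [2,3,4,5]=6
  first=0(i) contributes 10
  first=1(b) contributes 30
  first=3(a) contributes 20
|[w]| = 60

60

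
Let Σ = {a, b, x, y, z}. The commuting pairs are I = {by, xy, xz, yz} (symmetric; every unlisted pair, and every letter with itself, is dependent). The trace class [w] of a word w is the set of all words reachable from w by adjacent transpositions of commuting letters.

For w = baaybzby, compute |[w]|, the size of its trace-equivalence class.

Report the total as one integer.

10

piece 0:b — minimal
piece 1:a rests on {0:b}
piece 2:a rests on {1:a}
piece 3:y rests on {2:a}
piece 4:b rests on {2:a}
piece 5:z rests on {4:b}
piece 6:b rests on {5:z}
piece 7:y rests on {3:y}
minimal pieces: {0:b}
ways to finish when only these pieces remain (= sum over removing one remaining piece with nothing left below it):
  1 left: {6}→1  {7}→1
  2 left: {3,7}→1  {5,6}→1  {6,7}→2
  3 left: {3,6,7}→3  {4,5,6}→1  {5,6,7}→3
  4 left: {3,5,6,7}→6  {4,5,6,7}→4
  5 left: {3,4,5,6,7}→10
  6 left: {2,3,4,5,6,7}→10
  placing 0:b first → 10 extensions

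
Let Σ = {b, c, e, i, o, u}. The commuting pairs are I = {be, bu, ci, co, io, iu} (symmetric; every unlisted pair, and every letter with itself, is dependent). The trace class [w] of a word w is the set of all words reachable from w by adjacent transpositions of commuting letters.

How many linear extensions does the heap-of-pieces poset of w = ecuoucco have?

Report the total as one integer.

#0=e has no predecessor
#1=c depends on [0:e]
#2=u depends on [1:c]
#3=o depends on [2:u]
#4=u depends on [3:o]
#5=c depends on [4:u]
#6=c depends on [5:c]
#7=o depends on [4:u]
sources: [0:e]
N(rest) = Σ N(rest − s) over sources s of rest; N(one piece) = 1:
  size 1 → [6]=1  [7]=1
  size 2 → [5,6]=1  [6,7]=2
  size 3 → [5,6,7]=3
  size 4 → [4,5,6,7]=3
  size 5 → [3,4,5,6,7]=3
  size 6 → [2,3,4,5,6,7]=3
  first=0(e) contributes 3

3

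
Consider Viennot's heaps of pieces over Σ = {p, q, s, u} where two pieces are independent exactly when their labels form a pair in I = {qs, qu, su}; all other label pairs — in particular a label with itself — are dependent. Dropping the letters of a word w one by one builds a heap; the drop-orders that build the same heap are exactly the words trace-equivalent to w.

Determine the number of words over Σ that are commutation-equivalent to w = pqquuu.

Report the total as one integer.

piece 0:p — minimal
piece 1:q rests on {0:p}
piece 2:q rests on {1:q}
piece 3:u rests on {0:p}
piece 4:u rests on {3:u}
piece 5:u rests on {4:u}
minimal pieces: {0:p}
ways to finish when only these pieces remain (= sum over removing one remaining piece with nothing left below it):
  1 left: {2}→1  {5}→1
  2 left: {1,2}→1  {2,5}→2  {4,5}→1
  3 left: {1,2,5}→3  {2,4,5}→3  {3,4,5}→1
  4 left: {1,2,4,5}→6  {2,3,4,5}→4
  placing 0:p first → 10 extensions

10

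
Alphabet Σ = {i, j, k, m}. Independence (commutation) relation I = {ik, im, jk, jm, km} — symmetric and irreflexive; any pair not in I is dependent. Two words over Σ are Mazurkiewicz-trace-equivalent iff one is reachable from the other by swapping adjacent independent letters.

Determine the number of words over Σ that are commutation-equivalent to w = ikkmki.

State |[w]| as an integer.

piece 0:i — minimal
piece 1:k — minimal
piece 2:k rests on {1:k}
piece 3:m — minimal
piece 4:k rests on {2:k}
piece 5:i rests on {0:i}
minimal pieces: {0:i, 1:k, 3:m}
ways to finish when only these pieces remain (= sum over removing one remaining piece with nothing left below it):
  1 left: {3}→1  {4}→1  {5}→1
  2 left: {0,5}→1  {2,4}→1  {3,4}→2  {3,5}→2  {4,5}→2
  3 left: {0,3,5}→3  {0,4,5}→3  {1,2,4}→1  {2,3,4}→3  {2,4,5}→3  {3,4,5}→6
  4 left: {0,2,4,5}→6  {0,3,4,5}→12  {1,2,3,4}→4  {1,2,4,5}→4  {2,3,4,5}→12
  placing 0:i first → 20 extensions
  placing 1:k first → 30 extensions
  placing 3:m first → 10 extensions
total linear extensions = 60

60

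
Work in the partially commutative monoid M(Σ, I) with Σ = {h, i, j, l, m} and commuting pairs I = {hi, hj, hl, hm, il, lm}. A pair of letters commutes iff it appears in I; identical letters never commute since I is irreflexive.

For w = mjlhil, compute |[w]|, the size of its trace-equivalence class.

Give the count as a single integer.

18

drop 0:m onto floor
drop 1:j onto {0:m}
drop 2:l onto {1:j}
drop 3:h onto floor
drop 4:i onto {1:j}
drop 5:l onto {2:l}
ground layer = {0:m, 3:h}
drop-orders for the pieces not yet dropped (sum over which currently-grounded one goes next):
  1 to go: {3} 1  {4} 1  {5} 1
  2 to go: {2,5} 1  {3,4} 2  {3,5} 2  {4,5} 2
  3 to go: {2,3,5} 3  {2,4,5} 3  {3,4,5} 6
  4 to go: {1,2,4,5} 3  {2,3,4,5} 12
  if 0:m drops first: 15 orders
  if 3:h drops first: 3 orders
heap linearizations: 18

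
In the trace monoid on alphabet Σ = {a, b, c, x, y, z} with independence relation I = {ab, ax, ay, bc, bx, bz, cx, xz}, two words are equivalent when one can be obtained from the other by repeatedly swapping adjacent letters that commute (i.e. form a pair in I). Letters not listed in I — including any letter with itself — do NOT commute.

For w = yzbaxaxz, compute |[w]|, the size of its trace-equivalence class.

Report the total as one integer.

drop 0:y onto floor
drop 1:z onto {0:y}
drop 2:b onto {0:y}
drop 3:a onto {1:z}
drop 4:x onto {0:y}
drop 5:a onto {3:a}
drop 6:x onto {4:x}
drop 7:z onto {5:a}
ground layer = {0:y}
drop-orders for the pieces not yet dropped (sum over which currently-grounded one goes next):
  1 to go: {2} 1  {6} 1  {7} 1
  2 to go: {2,6} 2  {2,7} 2  {4,6} 1  {5,7} 1  {6,7} 2
  3 to go: {2,4,6} 3  {2,5,7} 3  {2,6,7} 6  {3,5,7} 1  {4,6,7} 3  {5,6,7} 3
  4 to go: {1,3,5,7} 1  {2,3,5,7} 4  {2,4,6,7} 12  {2,5,6,7} 12  {3,5,6,7} 4  {4,5,6,7} 6
  5 to go: {1,2,3,5,7} 5  {1,3,5,6,7} 5  {2,3,5,6,7} 20  {2,4,5,6,7} 30  {3,4,5,6,7} 10
  6 to go: {1,2,3,5,6,7} 30  {1,3,4,5,6,7} 15  {2,3,4,5,6,7} 60
  if 0:y drops first: 105 orders

105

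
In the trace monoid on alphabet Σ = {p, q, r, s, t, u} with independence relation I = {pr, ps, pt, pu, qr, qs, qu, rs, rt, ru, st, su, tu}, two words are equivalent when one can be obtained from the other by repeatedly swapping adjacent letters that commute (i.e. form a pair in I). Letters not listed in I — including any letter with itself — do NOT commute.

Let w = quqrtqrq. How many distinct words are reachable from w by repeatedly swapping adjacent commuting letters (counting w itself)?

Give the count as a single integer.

168

#0=q has no predecessor
#1=u has no predecessor
#2=q depends on [0:q]
#3=r has no predecessor
#4=t depends on [2:q]
#5=q depends on [4:t]
#6=r depends on [3:r]
#7=q depends on [5:q]
sources: [0:q, 1:u, 3:r]
N(rest) = Σ N(rest − s) over sources s of rest; N(one piece) = 1:
  size 1 → [1]=1  [6]=1  [7]=1
  size 2 → [1,6]=2  [1,7]=2  [3,6]=1  [5,7]=1  [6,7]=2
  size 3 → [1,3,6]=3  [1,5,7]=3  [1,6,7]=6  [3,6,7]=3  [4,5,7]=1  [5,6,7]=3
  size 4 → [1,3,6,7]=12  [1,4,5,7]=4  [1,5,6,7]=12  [2,4,5,7]=1  [3,5,6,7]=6  [4,5,6,7]=4
  size 5 → [0,2,4,5,7]=1  [1,2,4,5,7]=5  [1,3,5,6,7]=30  [1,4,5,6,7]=20  [2,4,5,6,7]=5  [3,4,5,6,7]=10
  size 6 → [0,1,2,4,5,7]=6  [0,2,4,5,6,7]=6  [1,2,4,5,6,7]=30  [1,3,4,5,6,7]=60  [2,3,4,5,6,7]=15
  first=0(q) contributes 105
  first=1(u) contributes 21
  first=3(r) contributes 42
|[w]| = 168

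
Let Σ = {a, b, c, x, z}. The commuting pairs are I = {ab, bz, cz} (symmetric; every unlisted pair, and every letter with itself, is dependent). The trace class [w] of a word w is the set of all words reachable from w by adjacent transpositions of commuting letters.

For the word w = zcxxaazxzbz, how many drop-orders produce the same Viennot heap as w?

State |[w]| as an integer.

#0=z has no predecessor
#1=c has no predecessor
#2=x depends on [0:z, 1:c]
#3=x depends on [2:x]
#4=a depends on [3:x]
#5=a depends on [4:a]
#6=z depends on [5:a]
#7=x depends on [6:z]
#8=z depends on [7:x]
#9=b depends on [7:x]
#10=z depends on [8:z]
sources: [0:z, 1:c]
N(rest) = Σ N(rest − s) over sources s of rest; N(one piece) = 1:
  size 1 → [9]=1  [10]=1
  size 2 → [8,10]=1  [9,10]=2
  size 3 → [8,9,10]=3
  size 4 → [7,8,9,10]=3
  size 5 → [6,7,8,9,10]=3
  size 6 → [5,6,7,8,9,10]=3
  size 7 → [4,5,6,7,8,9,10]=3
  size 8 → [3,4,5,6,7,8,9,10]=3
  size 9 → [2,3,4,5,6,7,8,9,10]=3
  first=0(z) contributes 3
  first=1(c) contributes 3
|[w]| = 6

6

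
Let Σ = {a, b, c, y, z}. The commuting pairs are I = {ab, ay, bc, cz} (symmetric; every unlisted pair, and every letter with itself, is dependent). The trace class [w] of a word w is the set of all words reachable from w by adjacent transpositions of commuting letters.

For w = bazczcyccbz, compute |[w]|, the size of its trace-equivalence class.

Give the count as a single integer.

0(b) covers ∅
1(a) covers ∅
2(z) covers 0:b, 1:a
3(c) covers 1:a
4(z) covers 2:z
5(c) covers 3:c
6(y) covers 4:z, 5:c
7(c) covers 6:y
8(c) covers 7:c
9(b) covers 6:y
10(z) covers 9:b
floor of heap: 0:b, 1:a
completions by unplaced set U, small U first (add the entries for U minus each lowest piece of U):
  |U|=1: {8}:1  {10}:1
  |U|=2: {7,8}:1  {8,10}:2  {9,10}:1
  |U|=3: {7,8,10}:3  {8,9,10}:3
  |U|=4: {7,8,9,10}:6
  |U|=5: {6,7,8,9,10}:6
  |U|=6: {4,6,7,8,9,10}:6  {5,6,7,8,9,10}:6
  |U|=7: {2,4,6,7,8,9,10}:6  {3,5,6,7,8,9,10}:6  {4,5,6,7,8,9,10}:12
  |U|=8: {0,2,4,6,7,8,9,10}:6  {2,4,5,6,7,8,9,10}:18  {3,4,5,6,7,8,9,10}:18
  |U|=9: {0,2,4,5,6,7,8,9,10}:24  {2,3,4,5,6,7,8,9,10}:36
  start at 0(b): 36
  start at 1(a): 60
sum over floor = 96

96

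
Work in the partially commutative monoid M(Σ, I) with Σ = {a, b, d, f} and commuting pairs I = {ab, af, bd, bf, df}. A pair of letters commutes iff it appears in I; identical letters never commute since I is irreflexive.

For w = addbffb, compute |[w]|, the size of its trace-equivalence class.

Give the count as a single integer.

210

drop 0:a onto floor
drop 1:d onto {0:a}
drop 2:d onto {1:d}
drop 3:b onto floor
drop 4:f onto floor
drop 5:f onto {4:f}
drop 6:b onto {3:b}
ground layer = {0:a, 3:b, 4:f}
drop-orders for the pieces not yet dropped (sum over which currently-grounded one goes next):
  1 to go: {2} 1  {5} 1  {6} 1
  2 to go: {1,2} 1  {2,5} 2  {2,6} 2  {3,6} 1  {4,5} 1  {5,6} 2
  3 to go: {0,1,2} 1  {1,2,5} 3  {1,2,6} 3  {2,3,6} 3  {2,4,5} 3  {2,5,6} 6  {3,5,6} 3  {4,5,6} 3
  4 to go: {0,1,2,5} 4  {0,1,2,6} 4  {1,2,3,6} 6  {1,2,4,5} 6  {1,2,5,6} 12  {2,3,5,6} 12  {2,4,5,6} 12  {3,4,5,6} 6
  5 to go: {0,1,2,3,6} 10  {0,1,2,4,5} 10  {0,1,2,5,6} 20  {1,2,3,5,6} 30  {1,2,4,5,6} 30  {2,3,4,5,6} 30
  if 0:a drops first: 90 orders
  if 3:b drops first: 60 orders
  if 4:f drops first: 60 orders
heap linearizations: 210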